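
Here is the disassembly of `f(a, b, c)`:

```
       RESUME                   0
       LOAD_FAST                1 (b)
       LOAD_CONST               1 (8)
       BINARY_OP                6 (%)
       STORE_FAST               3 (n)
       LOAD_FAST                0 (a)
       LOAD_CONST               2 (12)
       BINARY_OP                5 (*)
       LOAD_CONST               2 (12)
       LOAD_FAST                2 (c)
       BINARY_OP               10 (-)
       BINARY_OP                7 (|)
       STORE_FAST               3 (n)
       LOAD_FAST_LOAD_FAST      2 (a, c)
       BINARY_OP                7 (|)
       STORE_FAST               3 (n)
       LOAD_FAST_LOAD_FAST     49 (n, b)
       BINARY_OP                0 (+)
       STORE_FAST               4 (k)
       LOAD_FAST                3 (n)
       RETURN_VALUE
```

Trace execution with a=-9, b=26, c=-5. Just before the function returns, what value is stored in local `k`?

LOAD_FAST b → push 26. Stack: [26]
LOAD_CONST → push 8. Stack: [26, 8]
BINARY_OP % → 26 % 8 = 2. Stack: [2]
STORE_FAST n → n=2. Stack: []
LOAD_FAST a → push -9. Stack: [-9]
LOAD_CONST → push 12. Stack: [-9, 12]
BINARY_OP * → -9 * 12 = -108. Stack: [-108]
LOAD_CONST → push 12. Stack: [-108, 12]
LOAD_FAST c → push -5. Stack: [-108, 12, -5]
BINARY_OP - → 12 - -5 = 17. Stack: [-108, 17]
BINARY_OP | → -108 | 17 = -107. Stack: [-107]
STORE_FAST n → n=-107. Stack: []
LOAD_FAST_LOAD_FAST a,c → push -9,-5. Stack: [-9, -5]
BINARY_OP | → -9 | -5 = -1. Stack: [-1]
STORE_FAST n → n=-1. Stack: []
LOAD_FAST_LOAD_FAST n,b → push -1,26. Stack: [-1, 26]
BINARY_OP + → -1 + 26 = 25. Stack: [25]
STORE_FAST k → k=25. Stack: []
LOAD_FAST n → push -1. Stack: [-1]
RETURN_VALUE → return -1.

25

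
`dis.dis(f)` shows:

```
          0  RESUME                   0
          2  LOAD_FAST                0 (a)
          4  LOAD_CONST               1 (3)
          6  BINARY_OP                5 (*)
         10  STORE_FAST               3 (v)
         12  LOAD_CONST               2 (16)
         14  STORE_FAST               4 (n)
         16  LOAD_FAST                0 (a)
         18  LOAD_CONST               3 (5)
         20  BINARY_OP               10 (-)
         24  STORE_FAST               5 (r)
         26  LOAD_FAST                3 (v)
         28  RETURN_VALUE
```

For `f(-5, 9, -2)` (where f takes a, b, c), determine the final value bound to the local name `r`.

-10

LOAD_FAST a → push -5. Stack: [-5]
LOAD_CONST → push 3. Stack: [-5, 3]
BINARY_OP * → -5 * 3 = -15. Stack: [-15]
STORE_FAST v → v=-15. Stack: []
LOAD_CONST → push 16. Stack: [16]
STORE_FAST n → n=16. Stack: []
LOAD_FAST a → push -5. Stack: [-5]
LOAD_CONST → push 5. Stack: [-5, 5]
BINARY_OP - → -5 - 5 = -10. Stack: [-10]
STORE_FAST r → r=-10. Stack: []
LOAD_FAST v → push -15. Stack: [-15]
RETURN_VALUE → return -15.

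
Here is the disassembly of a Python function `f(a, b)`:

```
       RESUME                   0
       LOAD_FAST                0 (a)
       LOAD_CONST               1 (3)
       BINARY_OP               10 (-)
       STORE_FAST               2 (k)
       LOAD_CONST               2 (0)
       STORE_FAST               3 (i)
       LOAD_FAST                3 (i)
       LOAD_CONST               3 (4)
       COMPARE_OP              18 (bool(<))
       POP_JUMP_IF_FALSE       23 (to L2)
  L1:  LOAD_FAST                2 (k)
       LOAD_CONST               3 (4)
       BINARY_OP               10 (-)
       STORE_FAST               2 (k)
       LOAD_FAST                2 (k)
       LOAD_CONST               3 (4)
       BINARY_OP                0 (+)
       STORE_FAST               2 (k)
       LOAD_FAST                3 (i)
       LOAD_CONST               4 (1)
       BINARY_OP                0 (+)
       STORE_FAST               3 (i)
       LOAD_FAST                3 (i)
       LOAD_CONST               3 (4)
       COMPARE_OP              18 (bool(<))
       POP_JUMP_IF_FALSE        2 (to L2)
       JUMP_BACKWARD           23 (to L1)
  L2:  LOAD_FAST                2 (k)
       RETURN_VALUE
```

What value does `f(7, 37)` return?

4

LOAD_FAST a → push 7
LOAD_CONST → push 3
BINARY_OP - → 7 - 3 = 4
STORE_FAST k → k=4
LOAD_CONST → push 0
STORE_FAST i → i=0
LOAD_FAST i → push 0
LOAD_CONST → push 4
COMPARE_OP bool(<) → 0 vs 4 = True
POP_JUMP_IF_FALSE → pop True; no jump
LOAD_FAST k → push 4
LOAD_CONST → push 4
BINARY_OP - → 4 - 4 = 0
STORE_FAST k → k=0
LOAD_FAST k → push 0
LOAD_CONST → push 4
BINARY_OP + → 0 + 4 = 4
STORE_FAST k → k=4
LOAD_FAST i → push 0
LOAD_CONST → push 1
BINARY_OP + → 0 + 1 = 1
STORE_FAST i → i=1
LOAD_FAST i → push 1
LOAD_CONST → push 4
COMPARE_OP bool(<) → 1 vs 4 = True
POP_JUMP_IF_FALSE → pop True; no jump
LOAD_FAST k → push 4
LOAD_CONST → push 4
BINARY_OP - → 4 - 4 = 0
STORE_FAST k → k=0
LOAD_FAST k → push 0
LOAD_CONST → push 4
BINARY_OP + → 0 + 4 = 4
STORE_FAST k → k=4
LOAD_FAST i → push 1
LOAD_CONST → push 1
BINARY_OP + → 1 + 1 = 2
STORE_FAST i → i=2
LOAD_FAST i → push 2
LOAD_CONST → push 4
COMPARE_OP bool(<) → 2 vs 4 = True
POP_JUMP_IF_FALSE → pop True; no jump
LOAD_FAST k → push 4
LOAD_CONST → push 4
BINARY_OP - → 4 - 4 = 0
STORE_FAST k → k=0
LOAD_FAST k → push 0
LOAD_CONST → push 4
BINARY_OP + → 0 + 4 = 4
STORE_FAST k → k=4
LOAD_FAST i → push 2
LOAD_CONST → push 1
BINARY_OP + → 2 + 1 = 3
STORE_FAST i → i=3
LOAD_FAST i → push 3
LOAD_CONST → push 4
COMPARE_OP bool(<) → 3 vs 4 = True
POP_JUMP_IF_FALSE → pop True; no jump
LOAD_FAST k → push 4
LOAD_CONST → push 4
BINARY_OP - → 4 - 4 = 0
STORE_FAST k → k=0
LOAD_FAST k → push 0
LOAD_CONST → push 4
BINARY_OP + → 0 + 4 = 4
STORE_FAST k → k=4
LOAD_FAST i → push 3
LOAD_CONST → push 1
BINARY_OP + → 3 + 1 = 4
STORE_FAST i → i=4
LOAD_FAST i → push 4
LOAD_CONST → push 4
COMPARE_OP bool(<) → 4 vs 4 = False
POP_JUMP_IF_FALSE → pop False; jump
LOAD_FAST k → push 4
RETURN_VALUE → return 4.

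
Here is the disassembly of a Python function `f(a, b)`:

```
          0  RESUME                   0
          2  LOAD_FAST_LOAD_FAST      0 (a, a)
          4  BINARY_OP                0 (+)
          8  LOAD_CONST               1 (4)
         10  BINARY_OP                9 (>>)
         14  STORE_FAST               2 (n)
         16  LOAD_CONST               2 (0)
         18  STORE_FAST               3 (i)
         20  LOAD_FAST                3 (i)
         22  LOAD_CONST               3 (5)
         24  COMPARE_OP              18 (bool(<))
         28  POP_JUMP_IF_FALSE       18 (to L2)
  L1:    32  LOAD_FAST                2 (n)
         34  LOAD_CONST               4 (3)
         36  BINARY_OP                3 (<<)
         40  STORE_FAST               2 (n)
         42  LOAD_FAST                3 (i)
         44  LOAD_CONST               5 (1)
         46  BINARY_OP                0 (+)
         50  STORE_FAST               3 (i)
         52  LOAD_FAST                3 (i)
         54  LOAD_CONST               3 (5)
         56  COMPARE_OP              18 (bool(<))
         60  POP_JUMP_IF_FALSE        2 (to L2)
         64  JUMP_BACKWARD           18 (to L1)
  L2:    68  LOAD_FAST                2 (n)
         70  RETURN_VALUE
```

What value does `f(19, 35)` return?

65536

LOAD_FAST_LOAD_FAST a,a → push 19,19
BINARY_OP + → 19 + 19 = 38
LOAD_CONST → push 4
BINARY_OP >> → 38 >> 4 = 2
STORE_FAST n → n=2
LOAD_CONST → push 0
STORE_FAST i → i=0
LOAD_FAST i → push 0
LOAD_CONST → push 5
COMPARE_OP bool(<) → 0 vs 5 = True
POP_JUMP_IF_FALSE → pop True; no jump
LOAD_FAST n → push 2
LOAD_CONST → push 3
BINARY_OP << → 2 << 3 = 16
STORE_FAST n → n=16
LOAD_FAST i → push 0
LOAD_CONST → push 1
BINARY_OP + → 0 + 1 = 1
STORE_FAST i → i=1
LOAD_FAST i → push 1
LOAD_CONST → push 5
COMPARE_OP bool(<) → 1 vs 5 = True
POP_JUMP_IF_FALSE → pop True; no jump
LOAD_FAST n → push 16
LOAD_CONST → push 3
BINARY_OP << → 16 << 3 = 128
STORE_FAST n → n=128
LOAD_FAST i → push 1
LOAD_CONST → push 1
BINARY_OP + → 1 + 1 = 2
STORE_FAST i → i=2
LOAD_FAST i → push 2
LOAD_CONST → push 5
COMPARE_OP bool(<) → 2 vs 5 = True
POP_JUMP_IF_FALSE → pop True; no jump
LOAD_FAST n → push 128
LOAD_CONST → push 3
BINARY_OP << → 128 << 3 = 1024
STORE_FAST n → n=1024
LOAD_FAST i → push 2
LOAD_CONST → push 1
BINARY_OP + → 2 + 1 = 3
STORE_FAST i → i=3
LOAD_FAST i → push 3
LOAD_CONST → push 5
COMPARE_OP bool(<) → 3 vs 5 = True
POP_JUMP_IF_FALSE → pop True; no jump
LOAD_FAST n → push 1024
LOAD_CONST → push 3
BINARY_OP << → 1024 << 3 = 8192
STORE_FAST n → n=8192
LOAD_FAST i → push 3
LOAD_CONST → push 1
BINARY_OP + → 3 + 1 = 4
STORE_FAST i → i=4
LOAD_FAST i → push 4
LOAD_CONST → push 5
COMPARE_OP bool(<) → 4 vs 5 = True
POP_JUMP_IF_FALSE → pop True; no jump
LOAD_FAST n → push 8192
LOAD_CONST → push 3
BINARY_OP << → 8192 << 3 = 65536
STORE_FAST n → n=65536
LOAD_FAST i → push 4
LOAD_CONST → push 1
BINARY_OP + → 4 + 1 = 5
STORE_FAST i → i=5
LOAD_FAST i → push 5
LOAD_CONST → push 5
COMPARE_OP bool(<) → 5 vs 5 = False
POP_JUMP_IF_FALSE → pop False; jump
LOAD_FAST n → push 65536
RETURN_VALUE → return 65536.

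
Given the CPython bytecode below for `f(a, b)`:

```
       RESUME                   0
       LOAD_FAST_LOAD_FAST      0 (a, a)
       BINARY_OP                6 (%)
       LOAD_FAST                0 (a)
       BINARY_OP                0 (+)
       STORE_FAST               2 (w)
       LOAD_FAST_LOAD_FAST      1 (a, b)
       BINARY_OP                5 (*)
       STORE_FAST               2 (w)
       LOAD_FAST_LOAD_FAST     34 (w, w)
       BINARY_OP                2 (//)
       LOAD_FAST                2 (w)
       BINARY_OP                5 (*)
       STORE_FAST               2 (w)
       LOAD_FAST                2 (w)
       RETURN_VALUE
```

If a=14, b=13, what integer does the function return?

LOAD_FAST_LOAD_FAST a,a → push 14,14. Stack: [14, 14]
BINARY_OP % → 14 % 14 = 0. Stack: [0]
LOAD_FAST a → push 14. Stack: [0, 14]
BINARY_OP + → 0 + 14 = 14. Stack: [14]
STORE_FAST w → w=14. Stack: []
LOAD_FAST_LOAD_FAST a,b → push 14,13. Stack: [14, 13]
BINARY_OP * → 14 * 13 = 182. Stack: [182]
STORE_FAST w → w=182. Stack: []
LOAD_FAST_LOAD_FAST w,w → push 182,182. Stack: [182, 182]
BINARY_OP // → 182 // 182 = 1. Stack: [1]
LOAD_FAST w → push 182. Stack: [1, 182]
BINARY_OP * → 1 * 182 = 182. Stack: [182]
STORE_FAST w → w=182. Stack: []
LOAD_FAST w → push 182. Stack: [182]
RETURN_VALUE → return 182.

182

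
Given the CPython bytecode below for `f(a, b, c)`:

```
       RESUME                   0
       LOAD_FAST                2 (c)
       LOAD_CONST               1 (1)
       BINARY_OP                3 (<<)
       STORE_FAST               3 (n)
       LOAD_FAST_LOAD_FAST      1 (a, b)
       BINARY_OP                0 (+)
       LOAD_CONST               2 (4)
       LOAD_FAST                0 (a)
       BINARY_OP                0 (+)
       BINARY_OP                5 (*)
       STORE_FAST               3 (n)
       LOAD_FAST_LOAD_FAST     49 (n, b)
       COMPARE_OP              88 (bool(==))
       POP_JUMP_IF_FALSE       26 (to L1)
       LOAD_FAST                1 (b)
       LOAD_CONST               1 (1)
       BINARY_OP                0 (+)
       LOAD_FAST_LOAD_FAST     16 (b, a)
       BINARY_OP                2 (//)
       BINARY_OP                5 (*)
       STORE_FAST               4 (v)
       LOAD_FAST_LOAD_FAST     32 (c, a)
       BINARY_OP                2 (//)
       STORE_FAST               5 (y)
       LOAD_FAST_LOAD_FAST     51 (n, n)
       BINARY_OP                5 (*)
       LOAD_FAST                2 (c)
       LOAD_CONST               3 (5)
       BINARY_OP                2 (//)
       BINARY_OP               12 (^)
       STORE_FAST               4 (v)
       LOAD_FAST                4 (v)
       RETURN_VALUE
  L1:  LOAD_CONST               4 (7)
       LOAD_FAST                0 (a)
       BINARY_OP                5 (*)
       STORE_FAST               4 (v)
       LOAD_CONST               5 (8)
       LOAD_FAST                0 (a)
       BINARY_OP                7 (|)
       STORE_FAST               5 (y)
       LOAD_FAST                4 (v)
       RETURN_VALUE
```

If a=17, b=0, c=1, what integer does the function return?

LOAD_FAST c → push 1. Stack: [1]
LOAD_CONST → push 1. Stack: [1, 1]
BINARY_OP << → 1 << 1 = 2. Stack: [2]
STORE_FAST n → n=2. Stack: []
LOAD_FAST_LOAD_FAST a,b → push 17,0. Stack: [17, 0]
BINARY_OP + → 17 + 0 = 17. Stack: [17]
LOAD_CONST → push 4. Stack: [17, 4]
LOAD_FAST a → push 17. Stack: [17, 4, 17]
BINARY_OP + → 4 + 17 = 21. Stack: [17, 21]
BINARY_OP * → 17 * 21 = 357. Stack: [357]
STORE_FAST n → n=357. Stack: []
LOAD_FAST_LOAD_FAST n,b → push 357,0. Stack: [357, 0]
COMPARE_OP bool(==) → 357 vs 0 = False. Stack: [False]
POP_JUMP_IF_FALSE → pop False; jump. Stack: []
LOAD_CONST → push 7. Stack: [7]
LOAD_FAST a → push 17. Stack: [7, 17]
BINARY_OP * → 7 * 17 = 119. Stack: [119]
STORE_FAST v → v=119. Stack: []
LOAD_CONST → push 8. Stack: [8]
LOAD_FAST a → push 17. Stack: [8, 17]
BINARY_OP | → 8 | 17 = 25. Stack: [25]
STORE_FAST y → y=25. Stack: []
LOAD_FAST v → push 119. Stack: [119]
RETURN_VALUE → return 119.

119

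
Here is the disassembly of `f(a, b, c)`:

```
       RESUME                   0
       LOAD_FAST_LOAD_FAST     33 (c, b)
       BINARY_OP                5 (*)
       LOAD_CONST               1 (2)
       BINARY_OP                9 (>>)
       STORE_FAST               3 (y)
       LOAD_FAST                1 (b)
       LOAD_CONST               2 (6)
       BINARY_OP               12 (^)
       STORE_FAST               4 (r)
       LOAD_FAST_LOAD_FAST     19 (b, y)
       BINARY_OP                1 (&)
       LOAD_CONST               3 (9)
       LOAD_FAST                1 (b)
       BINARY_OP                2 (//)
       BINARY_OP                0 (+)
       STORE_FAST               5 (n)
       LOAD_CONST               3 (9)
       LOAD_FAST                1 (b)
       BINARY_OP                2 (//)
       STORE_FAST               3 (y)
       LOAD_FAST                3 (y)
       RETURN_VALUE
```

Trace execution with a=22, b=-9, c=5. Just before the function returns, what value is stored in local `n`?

-13

LOAD_FAST_LOAD_FAST c,b → push 5,-9. Stack: [5, -9]
BINARY_OP * → 5 * -9 = -45. Stack: [-45]
LOAD_CONST → push 2. Stack: [-45, 2]
BINARY_OP >> → -45 >> 2 = -12. Stack: [-12]
STORE_FAST y → y=-12. Stack: []
LOAD_FAST b → push -9. Stack: [-9]
LOAD_CONST → push 6. Stack: [-9, 6]
BINARY_OP ^ → -9 ^ 6 = -15. Stack: [-15]
STORE_FAST r → r=-15. Stack: []
LOAD_FAST_LOAD_FAST b,y → push -9,-12. Stack: [-9, -12]
BINARY_OP & → -9 & -12 = -12. Stack: [-12]
LOAD_CONST → push 9. Stack: [-12, 9]
LOAD_FAST b → push -9. Stack: [-12, 9, -9]
BINARY_OP // → 9 // -9 = -1. Stack: [-12, -1]
BINARY_OP + → -12 + -1 = -13. Stack: [-13]
STORE_FAST n → n=-13. Stack: []
LOAD_CONST → push 9. Stack: [9]
LOAD_FAST b → push -9. Stack: [9, -9]
BINARY_OP // → 9 // -9 = -1. Stack: [-1]
STORE_FAST y → y=-1. Stack: []
LOAD_FAST y → push -1. Stack: [-1]
RETURN_VALUE → return -1.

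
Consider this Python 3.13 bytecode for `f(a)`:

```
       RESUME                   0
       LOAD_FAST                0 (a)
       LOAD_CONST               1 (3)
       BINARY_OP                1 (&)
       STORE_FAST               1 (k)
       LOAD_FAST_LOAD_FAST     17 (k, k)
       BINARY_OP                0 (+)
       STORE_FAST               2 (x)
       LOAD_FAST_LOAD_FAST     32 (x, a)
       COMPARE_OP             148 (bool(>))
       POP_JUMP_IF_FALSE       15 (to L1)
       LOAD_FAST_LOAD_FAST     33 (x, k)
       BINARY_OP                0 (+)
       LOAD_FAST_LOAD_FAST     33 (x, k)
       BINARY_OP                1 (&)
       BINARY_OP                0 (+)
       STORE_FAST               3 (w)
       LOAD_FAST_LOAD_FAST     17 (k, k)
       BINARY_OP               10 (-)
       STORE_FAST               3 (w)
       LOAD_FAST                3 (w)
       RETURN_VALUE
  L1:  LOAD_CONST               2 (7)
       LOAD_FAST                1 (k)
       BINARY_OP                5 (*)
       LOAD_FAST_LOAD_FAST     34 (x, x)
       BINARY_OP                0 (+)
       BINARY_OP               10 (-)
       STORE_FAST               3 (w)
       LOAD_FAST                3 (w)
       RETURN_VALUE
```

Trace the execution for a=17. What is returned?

LOAD_FAST a → push 17. Stack: [17]
LOAD_CONST → push 3. Stack: [17, 3]
BINARY_OP & → 17 & 3 = 1. Stack: [1]
STORE_FAST k → k=1. Stack: []
LOAD_FAST_LOAD_FAST k,k → push 1,1. Stack: [1, 1]
BINARY_OP + → 1 + 1 = 2. Stack: [2]
STORE_FAST x → x=2. Stack: []
LOAD_FAST_LOAD_FAST x,a → push 2,17. Stack: [2, 17]
COMPARE_OP bool(>) → 2 vs 17 = False. Stack: [False]
POP_JUMP_IF_FALSE → pop False; jump. Stack: []
LOAD_CONST → push 7. Stack: [7]
LOAD_FAST k → push 1. Stack: [7, 1]
BINARY_OP * → 7 * 1 = 7. Stack: [7]
LOAD_FAST_LOAD_FAST x,x → push 2,2. Stack: [7, 2, 2]
BINARY_OP + → 2 + 2 = 4. Stack: [7, 4]
BINARY_OP - → 7 - 4 = 3. Stack: [3]
STORE_FAST w → w=3. Stack: []
LOAD_FAST w → push 3. Stack: [3]
RETURN_VALUE → return 3.

3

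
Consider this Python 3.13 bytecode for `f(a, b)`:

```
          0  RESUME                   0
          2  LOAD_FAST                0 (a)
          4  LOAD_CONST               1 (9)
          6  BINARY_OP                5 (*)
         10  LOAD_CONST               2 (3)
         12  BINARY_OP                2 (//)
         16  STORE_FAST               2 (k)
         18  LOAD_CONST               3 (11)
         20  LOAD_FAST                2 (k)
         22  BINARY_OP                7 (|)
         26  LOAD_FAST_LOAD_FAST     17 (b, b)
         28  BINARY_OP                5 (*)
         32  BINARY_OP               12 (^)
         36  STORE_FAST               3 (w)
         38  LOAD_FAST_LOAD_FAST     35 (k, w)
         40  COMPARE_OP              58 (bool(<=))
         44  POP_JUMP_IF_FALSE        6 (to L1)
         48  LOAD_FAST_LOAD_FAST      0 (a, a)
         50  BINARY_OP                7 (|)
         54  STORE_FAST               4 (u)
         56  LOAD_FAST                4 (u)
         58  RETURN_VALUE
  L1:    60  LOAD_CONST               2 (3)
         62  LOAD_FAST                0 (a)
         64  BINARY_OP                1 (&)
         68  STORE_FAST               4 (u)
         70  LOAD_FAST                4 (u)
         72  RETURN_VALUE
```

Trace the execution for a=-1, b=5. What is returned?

3

LOAD_FAST a → push -1. Stack: [-1]
LOAD_CONST → push 9. Stack: [-1, 9]
BINARY_OP * → -1 * 9 = -9. Stack: [-9]
LOAD_CONST → push 3. Stack: [-9, 3]
BINARY_OP // → -9 // 3 = -3. Stack: [-3]
STORE_FAST k → k=-3. Stack: []
LOAD_CONST → push 11. Stack: [11]
LOAD_FAST k → push -3. Stack: [11, -3]
BINARY_OP | → 11 | -3 = -1. Stack: [-1]
LOAD_FAST_LOAD_FAST b,b → push 5,5. Stack: [-1, 5, 5]
BINARY_OP * → 5 * 5 = 25. Stack: [-1, 25]
BINARY_OP ^ → -1 ^ 25 = -26. Stack: [-26]
STORE_FAST w → w=-26. Stack: []
LOAD_FAST_LOAD_FAST k,w → push -3,-26. Stack: [-3, -26]
COMPARE_OP bool(<=) → -3 vs -26 = False. Stack: [False]
POP_JUMP_IF_FALSE → pop False; jump. Stack: []
LOAD_CONST → push 3. Stack: [3]
LOAD_FAST a → push -1. Stack: [3, -1]
BINARY_OP & → 3 & -1 = 3. Stack: [3]
STORE_FAST u → u=3. Stack: []
LOAD_FAST u → push 3. Stack: [3]
RETURN_VALUE → return 3.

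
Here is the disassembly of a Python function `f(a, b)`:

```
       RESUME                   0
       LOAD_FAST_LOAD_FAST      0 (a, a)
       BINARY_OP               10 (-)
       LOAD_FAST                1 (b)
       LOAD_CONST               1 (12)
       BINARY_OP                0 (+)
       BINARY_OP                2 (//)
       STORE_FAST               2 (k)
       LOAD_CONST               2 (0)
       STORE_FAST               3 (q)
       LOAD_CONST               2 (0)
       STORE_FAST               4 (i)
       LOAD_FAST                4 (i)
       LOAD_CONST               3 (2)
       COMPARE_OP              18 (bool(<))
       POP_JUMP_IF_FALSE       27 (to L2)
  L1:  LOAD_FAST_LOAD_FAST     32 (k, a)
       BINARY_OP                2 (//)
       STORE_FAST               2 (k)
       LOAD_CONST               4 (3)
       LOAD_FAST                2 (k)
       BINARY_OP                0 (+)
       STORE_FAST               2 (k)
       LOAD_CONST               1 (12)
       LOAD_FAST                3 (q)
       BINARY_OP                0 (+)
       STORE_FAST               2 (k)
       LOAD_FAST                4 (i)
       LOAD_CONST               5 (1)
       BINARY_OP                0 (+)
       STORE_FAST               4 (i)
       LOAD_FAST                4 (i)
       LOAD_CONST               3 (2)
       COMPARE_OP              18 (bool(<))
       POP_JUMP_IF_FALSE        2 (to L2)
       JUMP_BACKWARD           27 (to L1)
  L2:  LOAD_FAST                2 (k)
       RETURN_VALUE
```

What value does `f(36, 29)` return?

LOAD_FAST_LOAD_FAST a,a → push 36,36. Stack: [36, 36]
BINARY_OP - → 36 - 36 = 0. Stack: [0]
LOAD_FAST b → push 29. Stack: [0, 29]
LOAD_CONST → push 12. Stack: [0, 29, 12]
BINARY_OP + → 29 + 12 = 41. Stack: [0, 41]
BINARY_OP // → 0 // 41 = 0. Stack: [0]
STORE_FAST k → k=0. Stack: []
LOAD_CONST → push 0. Stack: [0]
STORE_FAST q → q=0. Stack: []
LOAD_CONST → push 0. Stack: [0]
STORE_FAST i → i=0. Stack: []
LOAD_FAST i → push 0. Stack: [0]
LOAD_CONST → push 2. Stack: [0, 2]
COMPARE_OP bool(<) → 0 vs 2 = True. Stack: [True]
POP_JUMP_IF_FALSE → pop True; no jump. Stack: []
LOAD_FAST_LOAD_FAST k,a → push 0,36. Stack: [0, 36]
BINARY_OP // → 0 // 36 = 0. Stack: [0]
STORE_FAST k → k=0. Stack: []
LOAD_CONST → push 3. Stack: [3]
LOAD_FAST k → push 0. Stack: [3, 0]
BINARY_OP + → 3 + 0 = 3. Stack: [3]
STORE_FAST k → k=3. Stack: []
LOAD_CONST → push 12. Stack: [12]
LOAD_FAST q → push 0. Stack: [12, 0]
BINARY_OP + → 12 + 0 = 12. Stack: [12]
STORE_FAST k → k=12. Stack: []
LOAD_FAST i → push 0. Stack: [0]
LOAD_CONST → push 1. Stack: [0, 1]
BINARY_OP + → 0 + 1 = 1. Stack: [1]
STORE_FAST i → i=1. Stack: []
LOAD_FAST i → push 1. Stack: [1]
LOAD_CONST → push 2. Stack: [1, 2]
COMPARE_OP bool(<) → 1 vs 2 = True. Stack: [True]
POP_JUMP_IF_FALSE → pop True; no jump. Stack: []
LOAD_FAST_LOAD_FAST k,a → push 12,36. Stack: [12, 36]
BINARY_OP // → 12 // 36 = 0. Stack: [0]
STORE_FAST k → k=0. Stack: []
LOAD_CONST → push 3. Stack: [3]
LOAD_FAST k → push 0. Stack: [3, 0]
BINARY_OP + → 3 + 0 = 3. Stack: [3]
STORE_FAST k → k=3. Stack: []
LOAD_CONST → push 12. Stack: [12]
LOAD_FAST q → push 0. Stack: [12, 0]
BINARY_OP + → 12 + 0 = 12. Stack: [12]
STORE_FAST k → k=12. Stack: []
LOAD_FAST i → push 1. Stack: [1]
LOAD_CONST → push 1. Stack: [1, 1]
BINARY_OP + → 1 + 1 = 2. Stack: [2]
STORE_FAST i → i=2. Stack: []
LOAD_FAST i → push 2. Stack: [2]
LOAD_CONST → push 2. Stack: [2, 2]
COMPARE_OP bool(<) → 2 vs 2 = False. Stack: [False]
POP_JUMP_IF_FALSE → pop False; jump. Stack: []
LOAD_FAST k → push 12. Stack: [12]
RETURN_VALUE → return 12.

12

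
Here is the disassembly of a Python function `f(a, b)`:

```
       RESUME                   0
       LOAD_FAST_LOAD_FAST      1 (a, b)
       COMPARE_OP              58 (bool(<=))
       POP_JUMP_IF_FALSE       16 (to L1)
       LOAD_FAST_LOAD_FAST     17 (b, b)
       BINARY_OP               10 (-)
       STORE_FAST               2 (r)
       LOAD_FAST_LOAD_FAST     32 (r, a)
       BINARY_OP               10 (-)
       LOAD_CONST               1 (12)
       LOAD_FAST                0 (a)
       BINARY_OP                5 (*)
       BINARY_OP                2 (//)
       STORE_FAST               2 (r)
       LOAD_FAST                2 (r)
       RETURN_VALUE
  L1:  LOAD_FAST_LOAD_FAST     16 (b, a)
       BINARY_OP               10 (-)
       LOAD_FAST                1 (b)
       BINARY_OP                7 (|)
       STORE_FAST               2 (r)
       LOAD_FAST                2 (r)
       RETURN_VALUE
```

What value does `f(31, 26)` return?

-5

LOAD_FAST_LOAD_FAST a,b → push 31,26. Stack: [31, 26]
COMPARE_OP bool(<=) → 31 vs 26 = False. Stack: [False]
POP_JUMP_IF_FALSE → pop False; jump. Stack: []
LOAD_FAST_LOAD_FAST b,a → push 26,31. Stack: [26, 31]
BINARY_OP - → 26 - 31 = -5. Stack: [-5]
LOAD_FAST b → push 26. Stack: [-5, 26]
BINARY_OP | → -5 | 26 = -5. Stack: [-5]
STORE_FAST r → r=-5. Stack: []
LOAD_FAST r → push -5. Stack: [-5]
RETURN_VALUE → return -5.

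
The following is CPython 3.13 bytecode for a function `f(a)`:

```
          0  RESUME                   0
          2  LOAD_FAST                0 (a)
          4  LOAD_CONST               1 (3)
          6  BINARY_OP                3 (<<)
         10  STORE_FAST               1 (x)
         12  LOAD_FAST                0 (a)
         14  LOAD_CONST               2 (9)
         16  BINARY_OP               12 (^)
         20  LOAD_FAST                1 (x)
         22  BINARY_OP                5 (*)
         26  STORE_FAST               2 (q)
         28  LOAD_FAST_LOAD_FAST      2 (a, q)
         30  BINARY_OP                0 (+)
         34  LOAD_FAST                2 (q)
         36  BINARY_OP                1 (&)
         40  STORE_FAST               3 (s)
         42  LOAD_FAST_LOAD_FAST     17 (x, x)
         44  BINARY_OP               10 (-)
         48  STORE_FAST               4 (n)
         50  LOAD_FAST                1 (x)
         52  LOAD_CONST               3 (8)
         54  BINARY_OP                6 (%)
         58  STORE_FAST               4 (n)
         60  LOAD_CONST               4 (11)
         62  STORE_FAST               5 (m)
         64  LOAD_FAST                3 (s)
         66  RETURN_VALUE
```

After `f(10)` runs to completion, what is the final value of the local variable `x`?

80

LOAD_FAST a → push 10. Stack: [10]
LOAD_CONST → push 3. Stack: [10, 3]
BINARY_OP << → 10 << 3 = 80. Stack: [80]
STORE_FAST x → x=80. Stack: []
LOAD_FAST a → push 10. Stack: [10]
LOAD_CONST → push 9. Stack: [10, 9]
BINARY_OP ^ → 10 ^ 9 = 3. Stack: [3]
LOAD_FAST x → push 80. Stack: [3, 80]
BINARY_OP * → 3 * 80 = 240. Stack: [240]
STORE_FAST q → q=240. Stack: []
LOAD_FAST_LOAD_FAST a,q → push 10,240. Stack: [10, 240]
BINARY_OP + → 10 + 240 = 250. Stack: [250]
LOAD_FAST q → push 240. Stack: [250, 240]
BINARY_OP & → 250 & 240 = 240. Stack: [240]
STORE_FAST s → s=240. Stack: []
LOAD_FAST_LOAD_FAST x,x → push 80,80. Stack: [80, 80]
BINARY_OP - → 80 - 80 = 0. Stack: [0]
STORE_FAST n → n=0. Stack: []
LOAD_FAST x → push 80. Stack: [80]
LOAD_CONST → push 8. Stack: [80, 8]
BINARY_OP % → 80 % 8 = 0. Stack: [0]
STORE_FAST n → n=0. Stack: []
LOAD_CONST → push 11. Stack: [11]
STORE_FAST m → m=11. Stack: []
LOAD_FAST s → push 240. Stack: [240]
RETURN_VALUE → return 240.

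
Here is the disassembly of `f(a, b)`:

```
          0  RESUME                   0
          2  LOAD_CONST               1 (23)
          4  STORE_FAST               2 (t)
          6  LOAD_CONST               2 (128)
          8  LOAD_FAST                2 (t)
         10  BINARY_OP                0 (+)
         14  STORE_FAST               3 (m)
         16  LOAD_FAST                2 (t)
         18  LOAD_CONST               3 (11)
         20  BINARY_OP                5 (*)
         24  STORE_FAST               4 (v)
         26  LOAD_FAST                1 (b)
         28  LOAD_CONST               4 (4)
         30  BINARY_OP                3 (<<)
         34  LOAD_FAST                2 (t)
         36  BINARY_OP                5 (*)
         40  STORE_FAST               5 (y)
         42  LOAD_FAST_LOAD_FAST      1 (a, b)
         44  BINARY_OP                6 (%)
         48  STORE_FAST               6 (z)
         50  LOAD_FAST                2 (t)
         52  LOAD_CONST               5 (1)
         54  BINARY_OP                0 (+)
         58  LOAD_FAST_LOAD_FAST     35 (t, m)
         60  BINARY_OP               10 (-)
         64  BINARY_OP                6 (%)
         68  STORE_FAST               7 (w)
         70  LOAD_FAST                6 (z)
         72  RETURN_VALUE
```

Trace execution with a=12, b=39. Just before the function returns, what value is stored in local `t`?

LOAD_CONST → push 23. Stack: [23]
STORE_FAST t → t=23. Stack: []
LOAD_CONST → push 128. Stack: [128]
LOAD_FAST t → push 23. Stack: [128, 23]
BINARY_OP + → 128 + 23 = 151. Stack: [151]
STORE_FAST m → m=151. Stack: []
LOAD_FAST t → push 23. Stack: [23]
LOAD_CONST → push 11. Stack: [23, 11]
BINARY_OP * → 23 * 11 = 253. Stack: [253]
STORE_FAST v → v=253. Stack: []
LOAD_FAST b → push 39. Stack: [39]
LOAD_CONST → push 4. Stack: [39, 4]
BINARY_OP << → 39 << 4 = 624. Stack: [624]
LOAD_FAST t → push 23. Stack: [624, 23]
BINARY_OP * → 624 * 23 = 14352. Stack: [14352]
STORE_FAST y → y=14352. Stack: []
LOAD_FAST_LOAD_FAST a,b → push 12,39. Stack: [12, 39]
BINARY_OP % → 12 % 39 = 12. Stack: [12]
STORE_FAST z → z=12. Stack: []
LOAD_FAST t → push 23. Stack: [23]
LOAD_CONST → push 1. Stack: [23, 1]
BINARY_OP + → 23 + 1 = 24. Stack: [24]
LOAD_FAST_LOAD_FAST t,m → push 23,151. Stack: [24, 23, 151]
BINARY_OP - → 23 - 151 = -128. Stack: [24, -128]
BINARY_OP % → 24 % -128 = -104. Stack: [-104]
STORE_FAST w → w=-104. Stack: []
LOAD_FAST z → push 12. Stack: [12]
RETURN_VALUE → return 12.

23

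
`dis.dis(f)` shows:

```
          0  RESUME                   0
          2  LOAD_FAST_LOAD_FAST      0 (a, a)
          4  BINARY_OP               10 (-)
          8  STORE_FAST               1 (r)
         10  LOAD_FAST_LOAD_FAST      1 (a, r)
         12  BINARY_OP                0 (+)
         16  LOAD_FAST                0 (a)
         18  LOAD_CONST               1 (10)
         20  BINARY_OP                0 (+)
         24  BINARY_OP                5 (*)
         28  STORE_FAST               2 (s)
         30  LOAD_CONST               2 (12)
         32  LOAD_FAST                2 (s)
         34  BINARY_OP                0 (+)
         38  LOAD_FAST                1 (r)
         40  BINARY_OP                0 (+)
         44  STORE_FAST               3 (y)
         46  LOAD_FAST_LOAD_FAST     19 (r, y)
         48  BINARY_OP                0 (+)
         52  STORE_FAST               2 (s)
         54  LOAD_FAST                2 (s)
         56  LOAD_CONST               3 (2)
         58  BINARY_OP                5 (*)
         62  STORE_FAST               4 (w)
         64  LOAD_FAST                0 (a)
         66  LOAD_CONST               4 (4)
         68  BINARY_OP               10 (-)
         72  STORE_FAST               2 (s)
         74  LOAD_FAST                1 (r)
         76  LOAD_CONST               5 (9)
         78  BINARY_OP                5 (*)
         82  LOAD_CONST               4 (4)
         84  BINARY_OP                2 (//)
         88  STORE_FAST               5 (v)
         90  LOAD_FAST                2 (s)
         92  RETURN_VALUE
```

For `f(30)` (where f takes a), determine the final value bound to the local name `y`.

LOAD_FAST_LOAD_FAST a,a → push 30,30. Stack: [30, 30]
BINARY_OP - → 30 - 30 = 0. Stack: [0]
STORE_FAST r → r=0. Stack: []
LOAD_FAST_LOAD_FAST a,r → push 30,0. Stack: [30, 0]
BINARY_OP + → 30 + 0 = 30. Stack: [30]
LOAD_FAST a → push 30. Stack: [30, 30]
LOAD_CONST → push 10. Stack: [30, 30, 10]
BINARY_OP + → 30 + 10 = 40. Stack: [30, 40]
BINARY_OP * → 30 * 40 = 1200. Stack: [1200]
STORE_FAST s → s=1200. Stack: []
LOAD_CONST → push 12. Stack: [12]
LOAD_FAST s → push 1200. Stack: [12, 1200]
BINARY_OP + → 12 + 1200 = 1212. Stack: [1212]
LOAD_FAST r → push 0. Stack: [1212, 0]
BINARY_OP + → 1212 + 0 = 1212. Stack: [1212]
STORE_FAST y → y=1212. Stack: []
LOAD_FAST_LOAD_FAST r,y → push 0,1212. Stack: [0, 1212]
BINARY_OP + → 0 + 1212 = 1212. Stack: [1212]
STORE_FAST s → s=1212. Stack: []
LOAD_FAST s → push 1212. Stack: [1212]
LOAD_CONST → push 2. Stack: [1212, 2]
BINARY_OP * → 1212 * 2 = 2424. Stack: [2424]
STORE_FAST w → w=2424. Stack: []
LOAD_FAST a → push 30. Stack: [30]
LOAD_CONST → push 4. Stack: [30, 4]
BINARY_OP - → 30 - 4 = 26. Stack: [26]
STORE_FAST s → s=26. Stack: []
LOAD_FAST r → push 0. Stack: [0]
LOAD_CONST → push 9. Stack: [0, 9]
BINARY_OP * → 0 * 9 = 0. Stack: [0]
LOAD_CONST → push 4. Stack: [0, 4]
BINARY_OP // → 0 // 4 = 0. Stack: [0]
STORE_FAST v → v=0. Stack: []
LOAD_FAST s → push 26. Stack: [26]
RETURN_VALUE → return 26.

1212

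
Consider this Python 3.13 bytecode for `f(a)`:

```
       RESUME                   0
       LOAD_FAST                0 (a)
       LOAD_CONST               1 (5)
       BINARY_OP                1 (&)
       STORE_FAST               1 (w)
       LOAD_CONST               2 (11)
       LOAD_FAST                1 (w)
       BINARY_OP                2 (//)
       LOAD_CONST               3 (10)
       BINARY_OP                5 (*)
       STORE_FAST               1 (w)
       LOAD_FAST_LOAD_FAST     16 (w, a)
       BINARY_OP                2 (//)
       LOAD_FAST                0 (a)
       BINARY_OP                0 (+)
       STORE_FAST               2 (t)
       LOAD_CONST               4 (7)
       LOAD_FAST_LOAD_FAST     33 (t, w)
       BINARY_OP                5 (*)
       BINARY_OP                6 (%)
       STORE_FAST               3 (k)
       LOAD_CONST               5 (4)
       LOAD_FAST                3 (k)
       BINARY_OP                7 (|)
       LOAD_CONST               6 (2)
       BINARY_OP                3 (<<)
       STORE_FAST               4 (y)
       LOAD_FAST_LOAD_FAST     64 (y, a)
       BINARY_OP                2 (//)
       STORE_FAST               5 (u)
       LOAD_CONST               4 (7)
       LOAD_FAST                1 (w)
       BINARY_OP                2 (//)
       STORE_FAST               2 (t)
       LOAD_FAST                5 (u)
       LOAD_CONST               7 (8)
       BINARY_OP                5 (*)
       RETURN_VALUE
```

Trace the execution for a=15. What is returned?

8

LOAD_FAST a → push 15. Stack: [15]
LOAD_CONST → push 5. Stack: [15, 5]
BINARY_OP & → 15 & 5 = 5. Stack: [5]
STORE_FAST w → w=5. Stack: []
LOAD_CONST → push 11. Stack: [11]
LOAD_FAST w → push 5. Stack: [11, 5]
BINARY_OP // → 11 // 5 = 2. Stack: [2]
LOAD_CONST → push 10. Stack: [2, 10]
BINARY_OP * → 2 * 10 = 20. Stack: [20]
STORE_FAST w → w=20. Stack: []
LOAD_FAST_LOAD_FAST w,a → push 20,15. Stack: [20, 15]
BINARY_OP // → 20 // 15 = 1. Stack: [1]
LOAD_FAST a → push 15. Stack: [1, 15]
BINARY_OP + → 1 + 15 = 16. Stack: [16]
STORE_FAST t → t=16. Stack: []
LOAD_CONST → push 7. Stack: [7]
LOAD_FAST_LOAD_FAST t,w → push 16,20. Stack: [7, 16, 20]
BINARY_OP * → 16 * 20 = 320. Stack: [7, 320]
BINARY_OP % → 7 % 320 = 7. Stack: [7]
STORE_FAST k → k=7. Stack: []
LOAD_CONST → push 4. Stack: [4]
LOAD_FAST k → push 7. Stack: [4, 7]
BINARY_OP | → 4 | 7 = 7. Stack: [7]
LOAD_CONST → push 2. Stack: [7, 2]
BINARY_OP << → 7 << 2 = 28. Stack: [28]
STORE_FAST y → y=28. Stack: []
LOAD_FAST_LOAD_FAST y,a → push 28,15. Stack: [28, 15]
BINARY_OP // → 28 // 15 = 1. Stack: [1]
STORE_FAST u → u=1. Stack: []
LOAD_CONST → push 7. Stack: [7]
LOAD_FAST w → push 20. Stack: [7, 20]
BINARY_OP // → 7 // 20 = 0. Stack: [0]
STORE_FAST t → t=0. Stack: []
LOAD_FAST u → push 1. Stack: [1]
LOAD_CONST → push 8. Stack: [1, 8]
BINARY_OP * → 1 * 8 = 8. Stack: [8]
RETURN_VALUE → return 8.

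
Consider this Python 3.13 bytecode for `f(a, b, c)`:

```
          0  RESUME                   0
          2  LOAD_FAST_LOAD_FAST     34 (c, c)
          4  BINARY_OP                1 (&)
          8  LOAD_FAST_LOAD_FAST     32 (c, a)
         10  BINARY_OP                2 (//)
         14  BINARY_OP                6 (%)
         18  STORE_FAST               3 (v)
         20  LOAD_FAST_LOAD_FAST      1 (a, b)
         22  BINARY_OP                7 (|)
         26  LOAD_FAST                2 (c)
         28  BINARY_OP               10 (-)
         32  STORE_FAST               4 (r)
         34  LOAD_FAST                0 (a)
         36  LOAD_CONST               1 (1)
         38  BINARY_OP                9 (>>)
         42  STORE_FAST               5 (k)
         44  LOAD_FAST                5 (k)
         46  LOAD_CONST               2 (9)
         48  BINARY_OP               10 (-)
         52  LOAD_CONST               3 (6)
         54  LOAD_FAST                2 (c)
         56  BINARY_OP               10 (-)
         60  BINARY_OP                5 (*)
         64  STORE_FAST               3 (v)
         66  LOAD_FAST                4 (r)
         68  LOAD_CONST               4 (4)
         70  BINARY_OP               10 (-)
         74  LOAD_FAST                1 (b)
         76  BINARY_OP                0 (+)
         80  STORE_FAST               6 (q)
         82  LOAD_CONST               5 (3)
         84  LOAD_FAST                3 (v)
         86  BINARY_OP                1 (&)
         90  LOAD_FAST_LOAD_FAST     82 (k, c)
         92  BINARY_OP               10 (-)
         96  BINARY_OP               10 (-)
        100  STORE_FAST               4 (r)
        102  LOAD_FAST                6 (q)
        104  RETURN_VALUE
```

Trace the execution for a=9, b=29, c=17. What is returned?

37

LOAD_FAST_LOAD_FAST c,c → push 17,17. Stack: [17, 17]
BINARY_OP & → 17 & 17 = 17. Stack: [17]
LOAD_FAST_LOAD_FAST c,a → push 17,9. Stack: [17, 17, 9]
BINARY_OP // → 17 // 9 = 1. Stack: [17, 1]
BINARY_OP % → 17 % 1 = 0. Stack: [0]
STORE_FAST v → v=0. Stack: []
LOAD_FAST_LOAD_FAST a,b → push 9,29. Stack: [9, 29]
BINARY_OP | → 9 | 29 = 29. Stack: [29]
LOAD_FAST c → push 17. Stack: [29, 17]
BINARY_OP - → 29 - 17 = 12. Stack: [12]
STORE_FAST r → r=12. Stack: []
LOAD_FAST a → push 9. Stack: [9]
LOAD_CONST → push 1. Stack: [9, 1]
BINARY_OP >> → 9 >> 1 = 4. Stack: [4]
STORE_FAST k → k=4. Stack: []
LOAD_FAST k → push 4. Stack: [4]
LOAD_CONST → push 9. Stack: [4, 9]
BINARY_OP - → 4 - 9 = -5. Stack: [-5]
LOAD_CONST → push 6. Stack: [-5, 6]
LOAD_FAST c → push 17. Stack: [-5, 6, 17]
BINARY_OP - → 6 - 17 = -11. Stack: [-5, -11]
BINARY_OP * → -5 * -11 = 55. Stack: [55]
STORE_FAST v → v=55. Stack: []
LOAD_FAST r → push 12. Stack: [12]
LOAD_CONST → push 4. Stack: [12, 4]
BINARY_OP - → 12 - 4 = 8. Stack: [8]
LOAD_FAST b → push 29. Stack: [8, 29]
BINARY_OP + → 8 + 29 = 37. Stack: [37]
STORE_FAST q → q=37. Stack: []
LOAD_CONST → push 3. Stack: [3]
LOAD_FAST v → push 55. Stack: [3, 55]
BINARY_OP & → 3 & 55 = 3. Stack: [3]
LOAD_FAST_LOAD_FAST k,c → push 4,17. Stack: [3, 4, 17]
BINARY_OP - → 4 - 17 = -13. Stack: [3, -13]
BINARY_OP - → 3 - -13 = 16. Stack: [16]
STORE_FAST r → r=16. Stack: []
LOAD_FAST q → push 37. Stack: [37]
RETURN_VALUE → return 37.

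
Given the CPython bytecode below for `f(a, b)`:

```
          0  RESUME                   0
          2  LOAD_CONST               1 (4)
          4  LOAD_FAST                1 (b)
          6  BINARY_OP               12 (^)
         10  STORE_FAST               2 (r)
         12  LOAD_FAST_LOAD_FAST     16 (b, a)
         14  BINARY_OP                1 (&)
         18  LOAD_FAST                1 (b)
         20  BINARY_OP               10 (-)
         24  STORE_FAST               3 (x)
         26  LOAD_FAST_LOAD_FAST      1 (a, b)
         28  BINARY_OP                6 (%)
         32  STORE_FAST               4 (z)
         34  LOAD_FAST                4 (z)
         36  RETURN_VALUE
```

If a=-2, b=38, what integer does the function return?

36

LOAD_CONST → push 4. Stack: [4]
LOAD_FAST b → push 38. Stack: [4, 38]
BINARY_OP ^ → 4 ^ 38 = 34. Stack: [34]
STORE_FAST r → r=34. Stack: []
LOAD_FAST_LOAD_FAST b,a → push 38,-2. Stack: [38, -2]
BINARY_OP & → 38 & -2 = 38. Stack: [38]
LOAD_FAST b → push 38. Stack: [38, 38]
BINARY_OP - → 38 - 38 = 0. Stack: [0]
STORE_FAST x → x=0. Stack: []
LOAD_FAST_LOAD_FAST a,b → push -2,38. Stack: [-2, 38]
BINARY_OP % → -2 % 38 = 36. Stack: [36]
STORE_FAST z → z=36. Stack: []
LOAD_FAST z → push 36. Stack: [36]
RETURN_VALUE → return 36.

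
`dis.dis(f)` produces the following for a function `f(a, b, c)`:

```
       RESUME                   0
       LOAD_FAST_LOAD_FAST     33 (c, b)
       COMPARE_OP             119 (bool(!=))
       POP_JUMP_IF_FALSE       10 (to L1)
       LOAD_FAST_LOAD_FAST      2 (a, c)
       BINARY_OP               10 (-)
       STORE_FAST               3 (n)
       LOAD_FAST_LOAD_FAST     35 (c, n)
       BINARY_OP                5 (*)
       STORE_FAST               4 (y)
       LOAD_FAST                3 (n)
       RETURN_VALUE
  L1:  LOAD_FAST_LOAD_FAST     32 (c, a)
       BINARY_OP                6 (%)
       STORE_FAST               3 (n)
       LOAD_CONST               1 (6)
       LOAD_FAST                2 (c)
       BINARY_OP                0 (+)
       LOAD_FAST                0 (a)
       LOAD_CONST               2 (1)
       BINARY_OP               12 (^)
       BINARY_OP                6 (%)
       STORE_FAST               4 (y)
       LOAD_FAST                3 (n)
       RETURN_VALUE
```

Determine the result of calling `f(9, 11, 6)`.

3

LOAD_FAST_LOAD_FAST c,b → push 6,11. Stack: [6, 11]
COMPARE_OP bool(!=) → 6 vs 11 = True. Stack: [True]
POP_JUMP_IF_FALSE → pop True; no jump. Stack: []
LOAD_FAST_LOAD_FAST a,c → push 9,6. Stack: [9, 6]
BINARY_OP - → 9 - 6 = 3. Stack: [3]
STORE_FAST n → n=3. Stack: []
LOAD_FAST_LOAD_FAST c,n → push 6,3. Stack: [6, 3]
BINARY_OP * → 6 * 3 = 18. Stack: [18]
STORE_FAST y → y=18. Stack: []
LOAD_FAST n → push 3. Stack: [3]
RETURN_VALUE → return 3.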